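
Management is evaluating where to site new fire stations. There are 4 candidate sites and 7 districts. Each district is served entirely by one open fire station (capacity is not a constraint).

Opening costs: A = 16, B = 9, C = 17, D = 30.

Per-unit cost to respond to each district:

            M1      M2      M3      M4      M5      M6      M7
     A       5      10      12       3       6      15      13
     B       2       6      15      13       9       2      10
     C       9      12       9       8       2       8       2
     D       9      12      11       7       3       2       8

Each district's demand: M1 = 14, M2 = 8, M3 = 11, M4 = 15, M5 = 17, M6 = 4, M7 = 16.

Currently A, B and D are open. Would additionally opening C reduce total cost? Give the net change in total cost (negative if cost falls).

Yes — net change −118 (cost falls by 118).

Current service cost with {A, B, D}: 429.
Adding C: each district re-picks its cheapest; new service cost 294, saving 135.
Extra fixed cost: 17. Net change = 17 − 135 = -118.
(Totals: 484 → 366.)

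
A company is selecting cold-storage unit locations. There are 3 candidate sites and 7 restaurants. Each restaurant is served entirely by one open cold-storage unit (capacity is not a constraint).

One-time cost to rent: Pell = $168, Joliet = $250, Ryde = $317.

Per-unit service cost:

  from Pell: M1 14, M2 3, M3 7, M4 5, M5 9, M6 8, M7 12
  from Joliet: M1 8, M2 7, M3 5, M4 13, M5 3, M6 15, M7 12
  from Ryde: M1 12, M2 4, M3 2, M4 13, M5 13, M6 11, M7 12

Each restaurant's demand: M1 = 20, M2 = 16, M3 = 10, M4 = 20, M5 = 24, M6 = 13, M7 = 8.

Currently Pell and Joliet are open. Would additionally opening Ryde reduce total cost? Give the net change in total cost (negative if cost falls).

Current service cost with {Pell, Joliet}: 630.
Adding Ryde: each restaurant re-picks its cheapest; new service cost 600, saving 30.
Extra fixed cost: 317. Net change = 317 − 30 = 287.
(Totals: 1048 → 1335.)

No — net change +287 (cost rises by 287).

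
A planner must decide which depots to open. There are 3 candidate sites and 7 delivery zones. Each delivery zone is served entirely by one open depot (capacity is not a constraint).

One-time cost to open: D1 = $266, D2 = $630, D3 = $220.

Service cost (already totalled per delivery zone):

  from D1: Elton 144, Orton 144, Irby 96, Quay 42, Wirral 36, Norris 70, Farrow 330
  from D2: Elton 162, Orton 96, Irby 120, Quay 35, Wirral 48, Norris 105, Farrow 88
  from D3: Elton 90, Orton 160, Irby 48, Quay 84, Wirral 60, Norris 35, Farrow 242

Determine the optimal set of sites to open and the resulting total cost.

Open D3 only; minimum total cost 939.

For any fixed open set, each delivery zone goes to its cheapest open site; total = fixed + service.
{D3}: Elton→D3 90, Orton→D3 160, Irby→D3 48, Quay→D3 84, Wirral→D3 60, Norris→D3 35, Farrow→D3 242. Service 719; fixed 220; total 939.
{D1, D3}: service 637 + fixed 486 = 1123
{D1}: service 862 + fixed 266 = 1128
{D1, D2, D3}: service 428 + fixed 1116 = 1544
No other subset beats 939.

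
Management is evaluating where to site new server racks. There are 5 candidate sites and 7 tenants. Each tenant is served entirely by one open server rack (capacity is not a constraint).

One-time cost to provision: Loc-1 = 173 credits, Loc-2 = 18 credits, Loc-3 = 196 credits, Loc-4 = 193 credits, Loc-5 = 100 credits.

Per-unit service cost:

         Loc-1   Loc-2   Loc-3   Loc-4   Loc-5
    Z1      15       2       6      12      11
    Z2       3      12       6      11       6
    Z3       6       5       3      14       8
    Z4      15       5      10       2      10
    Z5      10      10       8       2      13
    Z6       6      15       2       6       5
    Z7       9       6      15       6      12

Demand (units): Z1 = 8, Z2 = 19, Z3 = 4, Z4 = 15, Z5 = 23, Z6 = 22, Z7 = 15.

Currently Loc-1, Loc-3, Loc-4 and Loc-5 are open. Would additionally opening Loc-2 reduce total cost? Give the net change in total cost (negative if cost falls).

Current service cost with {Loc-1, Loc-3, Loc-4, Loc-5}: 327.
Adding Loc-2: each tenant re-picks its cheapest; new service cost 295, saving 32.
Extra fixed cost: 18. Net change = 18 − 32 = -14.
(Totals: 989 → 975.)

Yes — net change −14 (cost falls by 14).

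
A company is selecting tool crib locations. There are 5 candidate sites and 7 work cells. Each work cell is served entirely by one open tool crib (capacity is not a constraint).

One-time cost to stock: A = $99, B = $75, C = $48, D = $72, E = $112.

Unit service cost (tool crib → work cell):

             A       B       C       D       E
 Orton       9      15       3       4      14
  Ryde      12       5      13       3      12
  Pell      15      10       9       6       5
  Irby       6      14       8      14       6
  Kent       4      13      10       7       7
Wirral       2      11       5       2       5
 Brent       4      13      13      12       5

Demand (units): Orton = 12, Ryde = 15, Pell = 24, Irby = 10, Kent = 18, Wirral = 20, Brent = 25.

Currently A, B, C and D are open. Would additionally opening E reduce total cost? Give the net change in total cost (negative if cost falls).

No — net change +88 (cost rises by 88).

Current service cost with {A, B, C, D}: 497.
Adding E: each work cell re-picks its cheapest; new service cost 473, saving 24.
Extra fixed cost: 112. Net change = 112 − 24 = 88.
(Totals: 791 → 879.)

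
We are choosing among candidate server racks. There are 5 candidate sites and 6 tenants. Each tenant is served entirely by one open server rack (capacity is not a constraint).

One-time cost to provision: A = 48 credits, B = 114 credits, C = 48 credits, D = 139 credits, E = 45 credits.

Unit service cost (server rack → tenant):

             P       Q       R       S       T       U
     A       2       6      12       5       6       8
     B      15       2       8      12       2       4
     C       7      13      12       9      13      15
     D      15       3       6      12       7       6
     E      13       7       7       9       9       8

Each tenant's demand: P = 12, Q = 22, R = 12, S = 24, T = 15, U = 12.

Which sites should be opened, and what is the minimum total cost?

For any fixed open set, each tenant goes to its cheapest open site; total = fixed + service.
{A, B}: P→A 2·12=24, Q→B 2·22=44, R→B 8·12=96, S→A 5·24=120, T→B 2·15=30, U→B 4·12=48. Service 362; fixed 162; total 524.
{A, B, E}: P→A 2·12=24, Q→B 2·22=44, R→E 7·12=84, S→A 5·24=120, T→B 2·15=30, U→B 4·12=48. Service 350; fixed 207; total 557.
{A, B, C}: service 362 + fixed 210 = 572
{A, B, C, D, E}: service 338 + fixed 394 = 732
No other subset beats 524.

Open A and B; minimum total cost 524.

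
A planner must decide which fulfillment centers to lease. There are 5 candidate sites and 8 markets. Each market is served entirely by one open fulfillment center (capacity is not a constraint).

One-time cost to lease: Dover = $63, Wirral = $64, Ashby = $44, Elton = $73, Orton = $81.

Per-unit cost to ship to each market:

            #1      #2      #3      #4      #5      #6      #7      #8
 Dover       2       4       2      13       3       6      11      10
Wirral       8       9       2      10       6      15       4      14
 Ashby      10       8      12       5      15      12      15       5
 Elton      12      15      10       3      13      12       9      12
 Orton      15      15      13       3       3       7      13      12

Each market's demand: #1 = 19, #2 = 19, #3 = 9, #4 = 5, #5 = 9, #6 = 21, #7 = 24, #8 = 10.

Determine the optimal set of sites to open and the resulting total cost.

Open Dover, Wirral and Ashby; minimum total cost 627.

For any fixed open set, each market goes to its cheapest open site; total = fixed + service.
{Dover, Wirral, Ashby}: #1→Dover 2·19=38, #2→Dover 4·19=76, #3→Dover 2·9=18, #4→Ashby 5·5=25, #5→Dover 3·9=27, #6→Dover 6·21=126, #7→Wirral 4·24=96, #8→Ashby 5·10=50. Service 456; fixed 171; total 627.
{Dover, Wirral}: #1→Dover 2·19=38, #2→Dover 4·19=76, #3→Dover 2·9=18, #4→Wirral 10·5=50, #5→Dover 3·9=27, #6→Dover 6·21=126, #7→Wirral 4·24=96, #8→Dover 10·10=100. Service 531; fixed 127; total 658.
{Dover, Wirral, Ashby, Elton}: #1→Dover 2·19=38, #2→Dover 4·19=76, #3→Dover 2·9=18, #4→Elton 3·5=15, #5→Dover 3·9=27, #6→Dover 6·21=126, #7→Wirral 4·24=96, #8→Ashby 5·10=50. Service 446; fixed 244; total 690.
{Dover, Wirral, Ashby, Elton, Orton}: service 446 + fixed 325 = 771
No other subset beats 627.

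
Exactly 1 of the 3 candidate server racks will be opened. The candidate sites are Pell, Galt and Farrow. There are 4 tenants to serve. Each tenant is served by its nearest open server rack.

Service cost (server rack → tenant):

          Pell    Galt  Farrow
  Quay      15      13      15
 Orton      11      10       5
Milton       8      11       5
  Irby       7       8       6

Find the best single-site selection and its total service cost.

With exactly 1 open, each tenant uses its cheapest among the chosen.
{Farrow}: Quay→Farrow 15, Orton→Farrow 5, Milton→Farrow 5, Irby→Farrow 6. Service cost 31.
{Pell}: service cost 41
{Galt}: service cost 42
Among all 3 size-1 choices, {Farrow} is lowest.

Choose Farrow only; total service cost 31.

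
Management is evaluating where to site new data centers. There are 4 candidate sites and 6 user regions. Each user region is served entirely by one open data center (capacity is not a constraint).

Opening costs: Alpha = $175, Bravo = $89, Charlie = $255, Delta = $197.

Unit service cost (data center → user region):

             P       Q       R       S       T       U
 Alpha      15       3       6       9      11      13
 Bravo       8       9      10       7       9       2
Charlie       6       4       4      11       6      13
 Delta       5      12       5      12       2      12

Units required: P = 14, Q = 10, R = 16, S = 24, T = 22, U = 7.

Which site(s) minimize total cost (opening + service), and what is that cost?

Open Bravo and Delta; minimum total cost 752.

For any fixed open set, each user region goes to its cheapest open site; total = fixed + service.
{Bravo, Delta}: P→Delta 5·14=70, Q→Bravo 9·10=90, R→Delta 5·16=80, S→Bravo 7·24=168, T→Delta 2·22=44, U→Bravo 2·7=14. Service 466; fixed 286; total 752.
{Bravo}: P→Bravo 8·14=112, Q→Bravo 9·10=90, R→Bravo 10·16=160, S→Bravo 7·24=168, T→Bravo 9·22=198, U→Bravo 2·7=14. Service 742; fixed 89; total 831.
{Bravo, Charlie}: service 502 + fixed 344 = 846
{Alpha, Bravo, Charlie, Delta}: P→Delta 5·14=70, Q→Alpha 3·10=30, R→Charlie 4·16=64, S→Bravo 7·24=168, T→Delta 2·22=44, U→Bravo 2·7=14. Service 390; fixed 716; total 1106.
No other subset beats 752.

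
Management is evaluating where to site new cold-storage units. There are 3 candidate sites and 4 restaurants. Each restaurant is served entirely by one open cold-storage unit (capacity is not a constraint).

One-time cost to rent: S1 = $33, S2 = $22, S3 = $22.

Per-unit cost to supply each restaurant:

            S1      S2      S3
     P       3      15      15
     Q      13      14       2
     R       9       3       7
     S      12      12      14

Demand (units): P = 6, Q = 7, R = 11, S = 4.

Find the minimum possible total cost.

For any fixed open set, each restaurant goes to its cheapest open site; total = fixed + service.
{S1, S2, S3}: P→S1 3·6=18, Q→S3 2·7=14, R→S2 3·11=33, S→S1 12·4=48. Service 113; fixed 77; total 190.
{S1, S3}: service 157 + fixed 55 = 212
{S2, S3}: P→S2 15·6=90, Q→S3 2·7=14, R→S2 3·11=33, S→S2 12·4=48. Service 185; fixed 44; total 229.
{S2}: service 269 + fixed 22 = 291
No other subset beats 190.

Minimum total cost: 190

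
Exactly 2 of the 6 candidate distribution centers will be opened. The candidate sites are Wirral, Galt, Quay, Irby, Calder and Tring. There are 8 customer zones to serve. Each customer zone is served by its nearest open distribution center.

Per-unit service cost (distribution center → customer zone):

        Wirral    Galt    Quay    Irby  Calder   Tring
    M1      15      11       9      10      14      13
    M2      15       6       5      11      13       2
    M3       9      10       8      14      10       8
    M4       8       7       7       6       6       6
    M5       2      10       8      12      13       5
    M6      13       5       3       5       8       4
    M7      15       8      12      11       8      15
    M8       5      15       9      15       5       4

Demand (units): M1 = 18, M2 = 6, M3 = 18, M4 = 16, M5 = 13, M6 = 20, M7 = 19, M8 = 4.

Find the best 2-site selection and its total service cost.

Choose Galt and Tring; total service cost 763.

With exactly 2 open, each customer zone uses its cheapest among the chosen.
{Galt, Tring}: M1→Galt 11·18=198, M2→Tring 2·6=12, M3→Tring 8·18=144, M4→Tring 6·16=96, M5→Tring 5·13=65, M6→Tring 4·20=80, M7→Galt 8·19=152, M8→Tring 4·4=16. Service cost 763.
{Quay, Calder}: service cost 768
{Wirral, Quay}: service cost 782
Among all 15 size-2 choices, {Galt, Tring} is lowest.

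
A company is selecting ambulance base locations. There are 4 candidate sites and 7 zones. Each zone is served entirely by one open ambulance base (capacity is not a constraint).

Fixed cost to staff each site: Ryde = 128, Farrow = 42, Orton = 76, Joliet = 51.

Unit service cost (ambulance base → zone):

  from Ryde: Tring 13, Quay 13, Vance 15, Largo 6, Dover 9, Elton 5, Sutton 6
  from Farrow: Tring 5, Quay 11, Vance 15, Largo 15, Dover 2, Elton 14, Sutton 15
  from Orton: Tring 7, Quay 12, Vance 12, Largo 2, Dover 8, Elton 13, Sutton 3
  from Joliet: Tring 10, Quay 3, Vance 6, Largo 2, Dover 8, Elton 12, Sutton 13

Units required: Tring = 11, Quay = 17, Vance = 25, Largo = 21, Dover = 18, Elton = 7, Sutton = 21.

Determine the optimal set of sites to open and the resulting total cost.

Open Farrow, Orton and Joliet; minimum total cost 650.

For any fixed open set, each zone goes to its cheapest open site; total = fixed + service.
{Farrow, Orton, Joliet}: Tring→Farrow 5·11=55, Quay→Joliet 3·17=51, Vance→Joliet 6·25=150, Largo→Orton 2·21=42, Dover→Farrow 2·18=36, Elton→Joliet 12·7=84, Sutton→Orton 3·21=63. Service 481; fixed 169; total 650.
{Ryde, Farrow, Joliet}: service 495 + fixed 221 = 716
{Ryde, Farrow, Orton, Joliet}: service 432 + fixed 297 = 729
{Farrow}: service 1381 + fixed 42 = 1423
(All 15 nonempty subsets were checked; Farrow, Orton and Joliet is lowest.)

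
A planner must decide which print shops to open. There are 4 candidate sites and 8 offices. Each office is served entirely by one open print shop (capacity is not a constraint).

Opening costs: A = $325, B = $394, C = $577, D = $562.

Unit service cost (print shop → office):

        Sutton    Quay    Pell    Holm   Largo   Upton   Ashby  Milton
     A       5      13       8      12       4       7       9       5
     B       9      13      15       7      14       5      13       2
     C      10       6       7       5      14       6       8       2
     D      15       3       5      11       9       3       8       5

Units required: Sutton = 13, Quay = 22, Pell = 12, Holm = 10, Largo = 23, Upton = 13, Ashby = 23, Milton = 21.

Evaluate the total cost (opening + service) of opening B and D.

Each office is assigned to its cheapest site among the open ones.
{B, D}: Sutton→B 9·13=117, Quay→D 3·22=66, Pell→D 5·12=60, Holm→B 7·10=70, Largo→D 9·23=207, Upton→D 3·13=39, Ashby→D 8·23=184, Milton→B 2·21=42. Service 785; fixed 956; total 1741.

Total cost: 1741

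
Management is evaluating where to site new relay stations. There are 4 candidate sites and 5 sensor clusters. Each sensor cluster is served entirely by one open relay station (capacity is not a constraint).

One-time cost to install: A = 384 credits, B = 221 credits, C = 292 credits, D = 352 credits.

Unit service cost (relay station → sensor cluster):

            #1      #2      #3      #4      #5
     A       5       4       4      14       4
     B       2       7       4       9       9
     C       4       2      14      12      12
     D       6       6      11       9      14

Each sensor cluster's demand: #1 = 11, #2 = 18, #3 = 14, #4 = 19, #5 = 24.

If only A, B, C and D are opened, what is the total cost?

Each sensor cluster is assigned to its cheapest site among the open ones.
{A, B, C, D}: #1→B 2·11=22, #2→C 2·18=36, #3→A 4·14=56, #4→B 9·19=171, #5→A 4·24=96. Service 381; fixed 1249; total 1630.

Total cost: 1630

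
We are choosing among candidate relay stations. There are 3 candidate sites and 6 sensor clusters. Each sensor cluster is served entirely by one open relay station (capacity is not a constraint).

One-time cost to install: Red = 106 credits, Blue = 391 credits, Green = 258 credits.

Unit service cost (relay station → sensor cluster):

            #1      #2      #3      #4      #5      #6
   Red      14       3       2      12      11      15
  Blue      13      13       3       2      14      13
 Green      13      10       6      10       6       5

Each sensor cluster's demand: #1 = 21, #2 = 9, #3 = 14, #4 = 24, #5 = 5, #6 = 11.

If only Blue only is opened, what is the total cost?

Each sensor cluster is assigned to its cheapest site among the open ones.
{Blue}: #1→Blue 13·21=273, #2→Blue 13·9=117, #3→Blue 3·14=42, #4→Blue 2·24=48, #5→Blue 14·5=70, #6→Blue 13·11=143. Service 693; fixed 391; total 1084.

Total cost: 1084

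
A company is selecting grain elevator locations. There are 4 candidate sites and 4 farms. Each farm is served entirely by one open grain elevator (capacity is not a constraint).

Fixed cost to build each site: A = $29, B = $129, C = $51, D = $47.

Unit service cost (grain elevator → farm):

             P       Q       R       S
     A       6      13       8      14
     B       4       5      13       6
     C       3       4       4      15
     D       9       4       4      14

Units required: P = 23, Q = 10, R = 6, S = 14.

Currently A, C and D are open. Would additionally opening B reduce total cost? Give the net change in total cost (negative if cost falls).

Current service cost with {A, C, D}: 329.
Adding B: each farm re-picks its cheapest; new service cost 217, saving 112.
Extra fixed cost: 129. Net change = 129 − 112 = 17.
(Totals: 456 → 473.)

No — net change +17 (cost rises by 17).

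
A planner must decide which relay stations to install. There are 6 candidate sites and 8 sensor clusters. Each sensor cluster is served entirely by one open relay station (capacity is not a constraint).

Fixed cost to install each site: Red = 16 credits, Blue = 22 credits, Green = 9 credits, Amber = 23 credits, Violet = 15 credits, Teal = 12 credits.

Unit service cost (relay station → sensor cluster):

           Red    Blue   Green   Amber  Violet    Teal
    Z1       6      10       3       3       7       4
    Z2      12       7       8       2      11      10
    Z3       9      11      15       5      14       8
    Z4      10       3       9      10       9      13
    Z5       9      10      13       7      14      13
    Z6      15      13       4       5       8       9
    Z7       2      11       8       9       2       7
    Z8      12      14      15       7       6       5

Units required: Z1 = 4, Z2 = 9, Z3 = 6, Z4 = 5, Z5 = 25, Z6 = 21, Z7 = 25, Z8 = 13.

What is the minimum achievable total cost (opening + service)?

For any fixed open set, each sensor cluster goes to its cheapest open site; total = fixed + service.
{Blue, Green, Amber, Violet, Teal}: Z1→Green 3·4=12, Z2→Amber 2·9=18, Z3→Amber 5·6=30, Z4→Blue 3·5=15, Z5→Amber 7·25=175, Z6→Green 4·21=84, Z7→Violet 2·25=50, Z8→Teal 5·13=65. Service 449; fixed 81; total 530.
{Red, Blue, Green, Amber, Teal}: service 449 + fixed 82 = 531
{Blue, Green, Amber, Violet}: service 462 + fixed 69 = 531
{Red, Blue, Green, Amber, Violet, Teal}: service 449 + fixed 97 = 546
No other subset beats 530.

Minimum total cost: 530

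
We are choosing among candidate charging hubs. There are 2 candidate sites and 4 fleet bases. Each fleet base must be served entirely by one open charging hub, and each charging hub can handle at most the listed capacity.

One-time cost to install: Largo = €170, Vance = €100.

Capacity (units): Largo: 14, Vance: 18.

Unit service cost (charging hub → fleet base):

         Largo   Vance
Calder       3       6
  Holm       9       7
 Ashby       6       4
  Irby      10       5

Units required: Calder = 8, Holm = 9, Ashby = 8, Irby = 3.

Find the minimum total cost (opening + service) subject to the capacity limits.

Open {Largo, Vance}: Calder→Largo 3·8=24, Holm→Vance 7·9=63, Ashby→Vance 4·8=32, Irby→Largo 10·3=30.
Loads: Largo carries 11/14, Vance carries 17/18. Service 149; fixed 270; total 419.
Next best feasible plan costs 459.

Minimum total cost: 419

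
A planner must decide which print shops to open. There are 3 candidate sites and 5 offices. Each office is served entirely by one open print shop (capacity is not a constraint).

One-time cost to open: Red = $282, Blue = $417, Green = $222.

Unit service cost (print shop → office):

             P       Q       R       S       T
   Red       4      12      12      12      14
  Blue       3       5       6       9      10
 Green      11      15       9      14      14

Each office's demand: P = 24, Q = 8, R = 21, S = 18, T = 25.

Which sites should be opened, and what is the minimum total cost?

Open Blue only; minimum total cost 1067.

For any fixed open set, each office goes to its cheapest open site; total = fixed + service.
{Blue}: P→Blue 3·24=72, Q→Blue 5·8=40, R→Blue 6·21=126, S→Blue 9·18=162, T→Blue 10·25=250. Service 650; fixed 417; total 1067.
{Blue, Green}: service 650 + fixed 639 = 1289
{Red}: service 1010 + fixed 282 = 1292
{Red, Blue, Green}: service 650 + fixed 921 = 1571
No other subset beats 1067.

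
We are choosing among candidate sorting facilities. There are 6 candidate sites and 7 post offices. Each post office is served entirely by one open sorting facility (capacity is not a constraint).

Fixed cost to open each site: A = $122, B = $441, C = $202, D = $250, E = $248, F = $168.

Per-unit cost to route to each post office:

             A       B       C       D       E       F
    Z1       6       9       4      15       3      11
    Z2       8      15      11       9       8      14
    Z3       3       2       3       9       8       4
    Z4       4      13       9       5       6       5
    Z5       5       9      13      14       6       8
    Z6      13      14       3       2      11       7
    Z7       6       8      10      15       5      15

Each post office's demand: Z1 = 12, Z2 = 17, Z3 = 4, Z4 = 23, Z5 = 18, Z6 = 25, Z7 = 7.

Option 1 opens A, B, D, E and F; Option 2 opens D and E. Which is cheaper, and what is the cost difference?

Option 2 is cheaper by 666.

Option 1: {A, B, D, E, F}: Z1→E 3·12=36, Z2→A 8·17=136, Z3→B 2·4=8, Z4→A 4·23=92, Z5→A 5·18=90, Z6→D 2·25=50, Z7→E 5·7=35. Service 447; fixed 1229; total 1676.
Option 2: {D, E}: Z1→E 3·12=36, Z2→E 8·17=136, Z3→E 8·4=32, Z4→D 5·23=115, Z5→E 6·18=108, Z6→D 2·25=50, Z7→E 5·7=35. Service 512; fixed 498; total 1010.
Difference: |1676 − 1010| = 666.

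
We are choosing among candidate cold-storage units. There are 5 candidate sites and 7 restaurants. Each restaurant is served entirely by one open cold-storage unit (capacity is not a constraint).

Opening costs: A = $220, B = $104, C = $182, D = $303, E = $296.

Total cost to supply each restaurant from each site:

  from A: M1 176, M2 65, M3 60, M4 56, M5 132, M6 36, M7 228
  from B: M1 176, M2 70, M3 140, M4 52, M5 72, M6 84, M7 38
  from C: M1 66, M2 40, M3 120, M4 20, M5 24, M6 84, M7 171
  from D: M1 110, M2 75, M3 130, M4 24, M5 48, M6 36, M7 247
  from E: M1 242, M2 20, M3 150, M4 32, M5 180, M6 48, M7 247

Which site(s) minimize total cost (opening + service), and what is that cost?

Open B and C; minimum total cost 678.

For any fixed open set, each restaurant goes to its cheapest open site; total = fixed + service.
{B, C}: M1→C 66, M2→C 40, M3→C 120, M4→C 20, M5→C 24, M6→B 84, M7→B 38. Service 392; fixed 286; total 678.
{C}: service 525 + fixed 182 = 707
{B}: M1→B 176, M2→B 70, M3→B 140, M4→B 52, M5→B 72, M6→B 84, M7→B 38. Service 632; fixed 104; total 736.
{A, B, C, D, E}: service 264 + fixed 1105 = 1369
No other subset beats 678.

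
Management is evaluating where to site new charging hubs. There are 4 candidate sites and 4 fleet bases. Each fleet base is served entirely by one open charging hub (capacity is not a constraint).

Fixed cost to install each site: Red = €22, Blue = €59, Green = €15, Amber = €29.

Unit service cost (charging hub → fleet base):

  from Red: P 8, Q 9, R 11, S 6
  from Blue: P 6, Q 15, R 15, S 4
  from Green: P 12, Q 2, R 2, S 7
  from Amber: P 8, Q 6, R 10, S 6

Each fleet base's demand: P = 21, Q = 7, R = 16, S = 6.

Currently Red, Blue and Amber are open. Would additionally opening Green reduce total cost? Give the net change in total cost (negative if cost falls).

Current service cost with {Red, Blue, Amber}: 352.
Adding Green: each fleet base re-picks its cheapest; new service cost 196, saving 156.
Extra fixed cost: 15. Net change = 15 − 156 = -141.
(Totals: 462 → 321.)

Yes — net change −141 (cost falls by 141).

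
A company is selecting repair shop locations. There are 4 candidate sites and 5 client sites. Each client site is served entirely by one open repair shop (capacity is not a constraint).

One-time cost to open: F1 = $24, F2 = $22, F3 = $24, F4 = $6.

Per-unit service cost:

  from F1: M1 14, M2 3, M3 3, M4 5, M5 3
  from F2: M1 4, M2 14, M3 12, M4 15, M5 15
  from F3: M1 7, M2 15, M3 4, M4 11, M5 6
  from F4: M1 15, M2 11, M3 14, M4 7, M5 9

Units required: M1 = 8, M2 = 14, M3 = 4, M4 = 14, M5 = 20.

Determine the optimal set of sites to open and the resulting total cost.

Open F1 and F2; minimum total cost 262.

For any fixed open set, each client site goes to its cheapest open site; total = fixed + service.
{F1, F2}: M1→F2 4·8=32, M2→F1 3·14=42, M3→F1 3·4=12, M4→F1 5·14=70, M5→F1 3·20=60. Service 216; fixed 46; total 262.
{F1, F2, F4}: service 216 + fixed 52 = 268
{F1, F2, F3}: M1→F2 4·8=32, M2→F1 3·14=42, M3→F1 3·4=12, M4→F1 5·14=70, M5→F1 3·20=60. Service 216; fixed 70; total 286.
{F1, F2, F3, F4}: service 216 + fixed 76 = 292
(All 15 nonempty subsets were checked; F1 and F2 is lowest.)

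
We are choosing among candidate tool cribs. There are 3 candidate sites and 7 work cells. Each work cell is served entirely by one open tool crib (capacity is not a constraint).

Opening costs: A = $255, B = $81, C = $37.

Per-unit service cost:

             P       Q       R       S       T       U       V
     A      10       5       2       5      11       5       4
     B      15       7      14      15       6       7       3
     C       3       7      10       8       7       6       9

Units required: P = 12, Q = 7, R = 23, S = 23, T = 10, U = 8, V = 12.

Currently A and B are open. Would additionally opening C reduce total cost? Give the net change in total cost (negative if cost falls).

Yes — net change −47 (cost falls by 47).

Current service cost with {A, B}: 452.
Adding C: each work cell re-picks its cheapest; new service cost 368, saving 84.
Extra fixed cost: 37. Net change = 37 − 84 = -47.
(Totals: 788 → 741.)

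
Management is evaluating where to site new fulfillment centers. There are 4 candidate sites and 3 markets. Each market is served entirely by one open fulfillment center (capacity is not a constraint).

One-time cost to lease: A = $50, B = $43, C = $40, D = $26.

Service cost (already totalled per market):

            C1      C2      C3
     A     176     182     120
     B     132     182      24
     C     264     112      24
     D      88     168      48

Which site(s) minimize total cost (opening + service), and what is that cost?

Open C and D; minimum total cost 290.

For any fixed open set, each market goes to its cheapest open site; total = fixed + service.
{C, D}: C1→D 88, C2→C 112, C3→C 24. Service 224; fixed 66; total 290.
{D}: service 304 + fixed 26 = 330
{B, C, D}: service 224 + fixed 109 = 333
{A, B, C, D}: service 224 + fixed 159 = 383
No other subset beats 290.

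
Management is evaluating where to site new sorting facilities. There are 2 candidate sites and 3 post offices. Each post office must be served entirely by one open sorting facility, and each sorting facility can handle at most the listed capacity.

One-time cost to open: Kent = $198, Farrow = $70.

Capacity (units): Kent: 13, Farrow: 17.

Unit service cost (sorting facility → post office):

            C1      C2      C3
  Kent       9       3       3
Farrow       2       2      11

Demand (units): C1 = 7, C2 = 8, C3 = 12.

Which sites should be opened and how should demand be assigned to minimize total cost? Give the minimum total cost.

Open {Kent, Farrow}: C1→Farrow 2·7=14, C2→Farrow 2·8=16, C3→Kent 3·12=36.
Loads: Kent carries 12/13, Farrow carries 15/17. Service 66; fixed 268; total 334.

Minimum total cost: 334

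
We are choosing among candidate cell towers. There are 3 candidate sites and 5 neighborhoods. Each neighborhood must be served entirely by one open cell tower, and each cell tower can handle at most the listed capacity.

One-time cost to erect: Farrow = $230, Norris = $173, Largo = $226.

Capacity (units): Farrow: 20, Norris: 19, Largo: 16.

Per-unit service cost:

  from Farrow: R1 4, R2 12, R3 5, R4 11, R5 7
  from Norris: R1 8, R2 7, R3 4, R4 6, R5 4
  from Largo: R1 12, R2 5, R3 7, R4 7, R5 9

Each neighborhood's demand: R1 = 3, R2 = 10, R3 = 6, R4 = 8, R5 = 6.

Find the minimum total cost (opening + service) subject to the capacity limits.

Minimum total cost: 587

Open {Norris, Largo}: R1→Norris 8·3=24, R2→Largo 5·10=50, R3→Largo 7·6=42, R4→Norris 6·8=48, R5→Norris 4·6=24.
Loads: Norris carries 17/19, Largo carries 16/16. Service 188; fixed 399; total 587.
Next best feasible plan costs 599.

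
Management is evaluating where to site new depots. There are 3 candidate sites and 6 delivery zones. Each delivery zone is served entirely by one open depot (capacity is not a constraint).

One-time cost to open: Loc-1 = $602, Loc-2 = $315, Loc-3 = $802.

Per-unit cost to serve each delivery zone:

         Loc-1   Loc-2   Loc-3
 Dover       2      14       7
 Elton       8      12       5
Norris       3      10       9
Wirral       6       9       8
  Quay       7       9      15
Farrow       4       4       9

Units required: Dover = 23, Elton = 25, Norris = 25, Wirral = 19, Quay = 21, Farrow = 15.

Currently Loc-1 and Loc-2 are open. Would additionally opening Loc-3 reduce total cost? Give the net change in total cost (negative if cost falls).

Current service cost with {Loc-1, Loc-2}: 642.
Adding Loc-3: each delivery zone re-picks its cheapest; new service cost 567, saving 75.
Extra fixed cost: 802. Net change = 802 − 75 = 727.
(Totals: 1559 → 2286.)

No — net change +727 (cost rises by 727).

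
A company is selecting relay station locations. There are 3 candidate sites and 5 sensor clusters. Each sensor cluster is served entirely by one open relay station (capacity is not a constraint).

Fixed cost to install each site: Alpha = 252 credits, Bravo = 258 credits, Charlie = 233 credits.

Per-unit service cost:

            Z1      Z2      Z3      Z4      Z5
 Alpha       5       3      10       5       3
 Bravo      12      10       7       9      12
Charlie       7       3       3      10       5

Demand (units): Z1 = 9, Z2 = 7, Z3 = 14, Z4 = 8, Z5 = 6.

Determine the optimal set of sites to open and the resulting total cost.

For any fixed open set, each sensor cluster goes to its cheapest open site; total = fixed + service.
{Charlie}: Z1→Charlie 7·9=63, Z2→Charlie 3·7=21, Z3→Charlie 3·14=42, Z4→Charlie 10·8=80, Z5→Charlie 5·6=30. Service 236; fixed 233; total 469.
{Alpha}: service 264 + fixed 252 = 516
{Alpha, Charlie}: service 166 + fixed 485 = 651
{Alpha, Bravo, Charlie}: service 166 + fixed 743 = 909
No other subset beats 469.

Open Charlie only; minimum total cost 469.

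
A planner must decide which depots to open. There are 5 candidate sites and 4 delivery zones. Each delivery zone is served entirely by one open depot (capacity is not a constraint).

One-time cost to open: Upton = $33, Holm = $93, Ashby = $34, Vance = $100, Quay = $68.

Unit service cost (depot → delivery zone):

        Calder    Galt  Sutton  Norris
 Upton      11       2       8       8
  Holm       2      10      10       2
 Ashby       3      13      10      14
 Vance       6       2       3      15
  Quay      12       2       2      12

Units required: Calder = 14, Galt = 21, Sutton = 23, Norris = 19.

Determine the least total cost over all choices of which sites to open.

Minimum total cost: 315

For any fixed open set, each delivery zone goes to its cheapest open site; total = fixed + service.
{Holm, Quay}: Calder→Holm 2·14=28, Galt→Quay 2·21=42, Sutton→Quay 2·23=46, Norris→Holm 2·19=38. Service 154; fixed 161; total 315.
{Upton, Holm, Quay}: service 154 + fixed 194 = 348
{Holm, Ashby, Quay}: Calder→Holm 2·14=28, Galt→Quay 2·21=42, Sutton→Quay 2·23=46, Norris→Holm 2·19=38. Service 154; fixed 195; total 349.
{Upton, Holm, Ashby, Vance, Quay}: service 154 + fixed 328 = 482
No other subset beats 315.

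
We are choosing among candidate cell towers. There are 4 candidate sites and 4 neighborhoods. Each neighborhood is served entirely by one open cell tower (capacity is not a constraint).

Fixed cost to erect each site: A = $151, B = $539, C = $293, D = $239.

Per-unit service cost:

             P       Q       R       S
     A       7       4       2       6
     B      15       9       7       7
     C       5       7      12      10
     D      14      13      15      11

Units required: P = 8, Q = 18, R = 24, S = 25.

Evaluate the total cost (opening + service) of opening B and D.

Total cost: 1395

Each neighborhood is assigned to its cheapest site among the open ones.
{B, D}: P→D 14·8=112, Q→B 9·18=162, R→B 7·24=168, S→B 7·25=175. Service 617; fixed 778; total 1395.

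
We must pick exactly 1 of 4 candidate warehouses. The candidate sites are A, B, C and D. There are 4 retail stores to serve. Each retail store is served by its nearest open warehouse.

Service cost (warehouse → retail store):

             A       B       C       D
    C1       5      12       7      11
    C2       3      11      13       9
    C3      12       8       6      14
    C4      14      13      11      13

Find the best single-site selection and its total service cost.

Choose A only; total service cost 34.

With exactly 1 open, each retail store uses its cheapest among the chosen.
{A}: C1→A 5, C2→A 3, C3→A 12, C4→A 14. Service cost 34.
{C}: service cost 37
{B}: service cost 44
Among all 4 size-1 choices, {A} is lowest.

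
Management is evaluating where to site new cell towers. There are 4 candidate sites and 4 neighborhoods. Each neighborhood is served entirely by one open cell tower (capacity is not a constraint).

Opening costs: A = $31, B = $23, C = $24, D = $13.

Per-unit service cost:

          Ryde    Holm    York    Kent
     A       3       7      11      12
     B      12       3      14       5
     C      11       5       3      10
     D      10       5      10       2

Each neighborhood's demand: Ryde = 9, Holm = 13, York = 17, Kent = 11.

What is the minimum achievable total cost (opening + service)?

For any fixed open set, each neighborhood goes to its cheapest open site; total = fixed + service.
{A, B, C, D}: Ryde→A 3·9=27, Holm→B 3·13=39, York→C 3·17=51, Kent→D 2·11=22. Service 139; fixed 91; total 230.
{A, C, D}: Ryde→A 3·9=27, Holm→C 5·13=65, York→C 3·17=51, Kent→D 2·11=22. Service 165; fixed 68; total 233.
{A, B, C}: Ryde→A 3·9=27, Holm→B 3·13=39, York→C 3·17=51, Kent→B 5·11=55. Service 172; fixed 78; total 250.
{D}: Ryde→D 10·9=90, Holm→D 5·13=65, York→D 10·17=170, Kent→D 2·11=22. Service 347; fixed 13; total 360.
No other subset beats 230.

Minimum total cost: 230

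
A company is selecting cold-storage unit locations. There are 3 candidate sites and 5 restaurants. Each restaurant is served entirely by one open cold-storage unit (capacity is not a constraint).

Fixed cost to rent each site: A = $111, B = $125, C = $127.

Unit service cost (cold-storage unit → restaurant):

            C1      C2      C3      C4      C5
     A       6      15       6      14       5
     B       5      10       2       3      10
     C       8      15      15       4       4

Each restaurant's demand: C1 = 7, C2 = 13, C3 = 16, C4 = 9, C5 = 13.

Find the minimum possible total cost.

For any fixed open set, each restaurant goes to its cheapest open site; total = fixed + service.
{B}: C1→B 5·7=35, C2→B 10·13=130, C3→B 2·16=32, C4→B 3·9=27, C5→B 10·13=130. Service 354; fixed 125; total 479.
{A, B}: C1→B 5·7=35, C2→B 10·13=130, C3→B 2·16=32, C4→B 3·9=27, C5→A 5·13=65. Service 289; fixed 236; total 525.
{B, C}: C1→B 5·7=35, C2→B 10·13=130, C3→B 2·16=32, C4→B 3·9=27, C5→C 4·13=52. Service 276; fixed 252; total 528.
{A, B, C}: service 276 + fixed 363 = 639
No other subset beats 479.

Minimum total cost: 479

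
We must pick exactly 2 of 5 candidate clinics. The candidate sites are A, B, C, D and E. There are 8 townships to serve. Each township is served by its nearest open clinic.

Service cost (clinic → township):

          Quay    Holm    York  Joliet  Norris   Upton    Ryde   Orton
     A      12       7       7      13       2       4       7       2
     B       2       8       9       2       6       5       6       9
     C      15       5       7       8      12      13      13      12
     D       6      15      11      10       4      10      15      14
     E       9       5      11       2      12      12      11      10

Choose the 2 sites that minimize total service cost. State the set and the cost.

Choose A and B; total service cost 32.

With exactly 2 open, each township uses its cheapest among the chosen.
{A, B}: Quay→B 2, Holm→A 7, York→A 7, Joliet→B 2, Norris→A 2, Upton→A 4, Ryde→B 6, Orton→A 2. Service cost 32.
{A, E}: service cost 38
{B, C}: service cost 42
Among all 10 size-2 choices, {A, B} is lowest.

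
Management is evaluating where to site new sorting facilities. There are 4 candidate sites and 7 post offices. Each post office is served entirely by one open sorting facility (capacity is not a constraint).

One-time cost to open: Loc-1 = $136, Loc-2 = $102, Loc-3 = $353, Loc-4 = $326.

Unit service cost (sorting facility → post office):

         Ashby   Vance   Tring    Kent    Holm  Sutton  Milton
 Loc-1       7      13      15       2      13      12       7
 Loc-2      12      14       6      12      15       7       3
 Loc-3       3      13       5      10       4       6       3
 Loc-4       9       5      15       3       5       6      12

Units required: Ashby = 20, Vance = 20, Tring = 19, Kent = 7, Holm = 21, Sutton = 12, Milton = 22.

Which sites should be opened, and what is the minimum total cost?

For any fixed open set, each post office goes to its cheapest open site; total = fixed + service.
{Loc-3}: Ashby→Loc-3 3·20=60, Vance→Loc-3 13·20=260, Tring→Loc-3 5·19=95, Kent→Loc-3 10·7=70, Holm→Loc-3 4·21=84, Sutton→Loc-3 6·12=72, Milton→Loc-3 3·22=66. Service 707; fixed 353; total 1060.
{Loc-2, Loc-4}: service 658 + fixed 428 = 1086
{Loc-1, Loc-3}: Ashby→Loc-3 3·20=60, Vance→Loc-1 13·20=260, Tring→Loc-3 5·19=95, Kent→Loc-1 2·7=14, Holm→Loc-3 4·21=84, Sutton→Loc-3 6·12=72, Milton→Loc-3 3·22=66. Service 651; fixed 489; total 1140.
{Loc-1, Loc-2, Loc-3, Loc-4}: Ashby→Loc-3 3·20=60, Vance→Loc-4 5·20=100, Tring→Loc-3 5·19=95, Kent→Loc-1 2·7=14, Holm→Loc-3 4·21=84, Sutton→Loc-3 6·12=72, Milton→Loc-2 3·22=66. Service 491; fixed 917; total 1408.
No other subset beats 1060.

Open Loc-3 only; minimum total cost 1060.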